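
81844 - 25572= 56272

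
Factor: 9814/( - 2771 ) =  -2^1*7^1 * 17^ (-1 )*163^( - 1) * 701^1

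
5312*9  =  47808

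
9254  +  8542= 17796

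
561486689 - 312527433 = 248959256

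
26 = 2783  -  2757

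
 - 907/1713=-1 + 806/1713  =  -  0.53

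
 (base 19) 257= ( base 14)42C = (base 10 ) 824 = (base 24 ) 1a8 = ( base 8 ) 1470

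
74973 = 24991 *3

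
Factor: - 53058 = - 2^1* 3^1*37^1*239^1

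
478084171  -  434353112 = 43731059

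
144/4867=144/4867=0.03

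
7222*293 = 2116046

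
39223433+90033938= 129257371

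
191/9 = 21 + 2/9 = 21.22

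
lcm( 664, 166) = 664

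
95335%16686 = 11905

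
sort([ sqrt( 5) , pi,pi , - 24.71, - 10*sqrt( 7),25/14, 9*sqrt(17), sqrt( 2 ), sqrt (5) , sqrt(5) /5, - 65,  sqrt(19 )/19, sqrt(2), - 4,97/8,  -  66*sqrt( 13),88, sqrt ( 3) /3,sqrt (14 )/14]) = [ - 66*sqrt (13),- 65,  -  10*sqrt (7), - 24.71, - 4,  sqrt (19)/19,sqrt(14) /14,  sqrt (5 )/5, sqrt(3) /3,sqrt( 2),sqrt(2),25/14,  sqrt( 5),sqrt ( 5),pi,pi,97/8,9*sqrt(17),88 ]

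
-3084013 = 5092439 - 8176452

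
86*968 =83248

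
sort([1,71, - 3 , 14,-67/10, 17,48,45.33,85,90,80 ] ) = [-67/10 , - 3,1,14, 17, 45.33,48,71,80,  85, 90 ] 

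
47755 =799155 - 751400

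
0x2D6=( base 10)726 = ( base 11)600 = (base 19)204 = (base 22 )1b0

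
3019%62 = 43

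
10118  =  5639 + 4479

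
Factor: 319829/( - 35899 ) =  - 35899^(  -  1)*319829^1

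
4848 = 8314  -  3466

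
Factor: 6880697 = 1567^1*4391^1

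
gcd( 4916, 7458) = 2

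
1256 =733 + 523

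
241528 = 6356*38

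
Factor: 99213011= 99213011^1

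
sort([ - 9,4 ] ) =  [ - 9, 4]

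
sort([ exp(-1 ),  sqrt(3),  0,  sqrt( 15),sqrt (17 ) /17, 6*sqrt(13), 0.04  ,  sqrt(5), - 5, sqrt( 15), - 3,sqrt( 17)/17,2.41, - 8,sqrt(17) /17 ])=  [ - 8,-5 , - 3, 0, 0.04 , sqrt( 17 ) /17,sqrt(17 )/17, sqrt( 17)/17,exp( - 1), sqrt( 3),sqrt( 5),2.41, sqrt(15)  ,  sqrt( 15),6 * sqrt( 13)]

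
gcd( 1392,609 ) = 87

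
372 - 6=366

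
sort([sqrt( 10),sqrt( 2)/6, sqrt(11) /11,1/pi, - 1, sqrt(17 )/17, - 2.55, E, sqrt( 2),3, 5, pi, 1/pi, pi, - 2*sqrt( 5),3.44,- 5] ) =[ - 5, - 2  *  sqrt( 5), -2.55, - 1, sqrt( 2)/6, sqrt( 17) /17, sqrt(11)/11,1/pi, 1/pi,sqrt( 2), E , 3, pi,pi,sqrt (10 ), 3.44,5]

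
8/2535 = 8/2535= 0.00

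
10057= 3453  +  6604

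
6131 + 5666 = 11797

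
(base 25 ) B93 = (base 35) 5RX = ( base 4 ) 1232333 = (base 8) 15677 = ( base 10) 7103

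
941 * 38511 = 36238851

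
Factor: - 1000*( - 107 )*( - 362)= - 38734000=   - 2^4*5^3*107^1*181^1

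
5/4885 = 1/977 = 0.00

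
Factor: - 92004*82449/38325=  - 2^2*3^2*5^(- 2 )*7^( - 1 )*11^1* 17^1*41^1*73^( - 1)*9161^1 = - 2528545932/12775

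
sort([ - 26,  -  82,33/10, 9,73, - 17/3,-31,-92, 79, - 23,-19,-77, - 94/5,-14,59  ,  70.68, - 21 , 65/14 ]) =[ - 92,-82, - 77 , - 31, - 26,  -  23, - 21, - 19,-94/5, - 14, - 17/3,33/10,65/14,9, 59, 70.68,73, 79]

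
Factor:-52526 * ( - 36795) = 2^1*3^1 * 5^1*11^1  *223^1*26263^1 = 1932694170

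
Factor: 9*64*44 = 2^8*3^2*11^1=25344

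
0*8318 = 0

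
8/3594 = 4/1797 = 0.00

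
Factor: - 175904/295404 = -184/309 = - 2^3*3^(-1) * 23^1*103^( - 1) 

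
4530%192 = 114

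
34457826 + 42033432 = 76491258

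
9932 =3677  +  6255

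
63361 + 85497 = 148858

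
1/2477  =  1/2477 = 0.00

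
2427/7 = 346 + 5/7 = 346.71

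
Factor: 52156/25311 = 68/33  =  2^2*3^(-1)*11^( - 1 )*17^1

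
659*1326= 873834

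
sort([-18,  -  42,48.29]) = [ - 42,  -  18, 48.29] 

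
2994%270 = 24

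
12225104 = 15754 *776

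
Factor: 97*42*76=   2^3*3^1*7^1 * 19^1* 97^1= 309624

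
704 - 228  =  476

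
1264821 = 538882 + 725939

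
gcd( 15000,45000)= 15000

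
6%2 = 0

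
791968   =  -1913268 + 2705236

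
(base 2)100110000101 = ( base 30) 2L7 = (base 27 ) 397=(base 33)27S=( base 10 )2437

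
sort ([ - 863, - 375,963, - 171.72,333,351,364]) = [ - 863, - 375, - 171.72,333,351 , 364,963]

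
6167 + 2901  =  9068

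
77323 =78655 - 1332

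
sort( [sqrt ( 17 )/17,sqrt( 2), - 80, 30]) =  [ - 80,sqrt( 17)/17,sqrt( 2 ), 30] 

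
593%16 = 1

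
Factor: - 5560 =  -2^3 * 5^1* 139^1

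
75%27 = 21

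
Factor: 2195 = 5^1 * 439^1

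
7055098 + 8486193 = 15541291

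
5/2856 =5/2856 = 0.00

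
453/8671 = 453/8671 = 0.05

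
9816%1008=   744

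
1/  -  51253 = - 1/51253 = - 0.00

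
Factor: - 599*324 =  - 2^2*3^4 * 599^1 = -194076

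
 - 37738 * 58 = -2188804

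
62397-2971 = 59426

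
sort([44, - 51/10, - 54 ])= [ - 54, - 51/10,44] 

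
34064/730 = 17032/365 = 46.66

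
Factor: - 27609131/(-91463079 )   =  3^( - 1)*11^1 * 23^1 * 29^1 * 53^1*71^1 * 3617^( - 1 )*8429^( - 1)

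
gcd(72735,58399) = 1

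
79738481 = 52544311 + 27194170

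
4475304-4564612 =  -89308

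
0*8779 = 0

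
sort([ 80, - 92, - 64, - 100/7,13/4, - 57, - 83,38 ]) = [-92, - 83,-64,-57,-100/7,13/4,38, 80] 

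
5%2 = 1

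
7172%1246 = 942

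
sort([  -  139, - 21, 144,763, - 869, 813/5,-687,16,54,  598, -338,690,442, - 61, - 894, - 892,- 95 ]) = [ - 894, -892, - 869, - 687, - 338, - 139,  -  95, - 61, - 21, 16,54,144, 813/5,  442, 598, 690,763]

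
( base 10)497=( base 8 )761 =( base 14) 277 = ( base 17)1c4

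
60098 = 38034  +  22064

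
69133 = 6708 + 62425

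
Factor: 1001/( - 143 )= - 7 = -  7^1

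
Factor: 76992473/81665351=17^1*823^1  *  5503^1*81665351^ (-1) 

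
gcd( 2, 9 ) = 1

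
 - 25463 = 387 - 25850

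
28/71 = 28/71 = 0.39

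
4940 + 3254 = 8194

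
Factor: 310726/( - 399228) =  - 481/618 = - 2^(-1)*3^( - 1 )*13^1*37^1*103^( - 1) 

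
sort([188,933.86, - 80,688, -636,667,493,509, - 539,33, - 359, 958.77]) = [-636, - 539, - 359,-80,33,188,  493, 509,667, 688,933.86,958.77]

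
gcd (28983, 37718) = 1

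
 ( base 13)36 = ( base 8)55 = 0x2D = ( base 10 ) 45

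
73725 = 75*983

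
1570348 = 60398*26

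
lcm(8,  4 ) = 8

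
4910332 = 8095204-3184872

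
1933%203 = 106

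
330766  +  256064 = 586830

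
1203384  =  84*14326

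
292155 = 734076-441921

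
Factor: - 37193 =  - 13^1*2861^1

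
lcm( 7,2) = 14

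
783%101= 76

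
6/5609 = 6/5609= 0.00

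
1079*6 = 6474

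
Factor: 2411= 2411^1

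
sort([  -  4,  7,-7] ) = [- 7,-4 , 7]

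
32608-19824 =12784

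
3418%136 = 18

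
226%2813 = 226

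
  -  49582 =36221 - 85803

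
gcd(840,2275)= 35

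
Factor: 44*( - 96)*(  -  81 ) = 342144=2^7*3^5*11^1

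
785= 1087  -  302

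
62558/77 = 62558/77 = 812.44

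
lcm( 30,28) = 420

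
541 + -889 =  - 348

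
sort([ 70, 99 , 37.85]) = [ 37.85,  70,  99] 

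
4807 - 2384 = 2423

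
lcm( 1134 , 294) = 7938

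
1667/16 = 1667/16= 104.19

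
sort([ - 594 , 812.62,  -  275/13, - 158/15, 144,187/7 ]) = [ - 594, - 275/13 ,-158/15, 187/7, 144, 812.62 ] 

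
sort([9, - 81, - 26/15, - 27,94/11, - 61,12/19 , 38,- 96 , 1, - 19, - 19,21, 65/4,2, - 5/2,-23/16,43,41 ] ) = [ - 96, - 81, - 61, - 27, - 19, - 19,-5/2,-26/15, - 23/16,  12/19,1, 2,94/11,9,65/4, 21,  38, 41,43]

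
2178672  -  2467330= - 288658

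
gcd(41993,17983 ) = 49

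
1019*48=48912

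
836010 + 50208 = 886218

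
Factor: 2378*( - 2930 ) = -2^2*5^1*29^1*41^1*293^1 = -  6967540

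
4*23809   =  95236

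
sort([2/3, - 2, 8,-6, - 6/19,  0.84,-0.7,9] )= [ - 6, - 2, - 0.7,  -  6/19 , 2/3, 0.84,8,9]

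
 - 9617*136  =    -  1307912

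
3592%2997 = 595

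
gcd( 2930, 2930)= 2930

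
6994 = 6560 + 434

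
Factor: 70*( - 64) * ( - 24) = 107520  =  2^10*3^1*5^1*7^1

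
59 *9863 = 581917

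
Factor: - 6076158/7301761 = -2^1*3^1 * 11^1*43^1*61^( - 1)*2141^1*119701^( - 1)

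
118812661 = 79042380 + 39770281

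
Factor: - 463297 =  - 463297^1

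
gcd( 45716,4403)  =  1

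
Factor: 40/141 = 2^3*3^( - 1)*5^1*47^( - 1)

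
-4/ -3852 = 1/963 = 0.00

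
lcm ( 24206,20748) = 145236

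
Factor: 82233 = 3^2*9137^1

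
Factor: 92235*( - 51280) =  - 4729810800 =-2^4*3^1*5^2*11^1*13^1 * 43^1*641^1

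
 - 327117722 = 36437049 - 363554771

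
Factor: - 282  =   - 2^1*3^1*47^1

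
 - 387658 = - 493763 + 106105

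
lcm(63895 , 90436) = 5878340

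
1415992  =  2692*526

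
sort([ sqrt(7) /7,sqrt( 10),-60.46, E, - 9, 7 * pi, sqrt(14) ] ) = [ - 60.46, - 9,sqrt( 7)/7, E,  sqrt(10), sqrt( 14) , 7 * pi]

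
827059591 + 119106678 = 946166269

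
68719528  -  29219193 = 39500335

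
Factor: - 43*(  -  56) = 2408 = 2^3*7^1*43^1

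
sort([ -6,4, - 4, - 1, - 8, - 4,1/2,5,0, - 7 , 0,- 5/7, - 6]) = [ - 8 , - 7, - 6, - 6,- 4,- 4, - 1, - 5/7,0, 0,1/2,4,5]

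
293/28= 10 + 13/28 = 10.46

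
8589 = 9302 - 713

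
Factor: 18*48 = 864= 2^5*3^3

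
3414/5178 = 569/863 = 0.66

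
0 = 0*62645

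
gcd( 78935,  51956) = 1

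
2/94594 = 1/47297 = 0.00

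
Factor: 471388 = 2^2 * 191^1 *617^1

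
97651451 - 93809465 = 3841986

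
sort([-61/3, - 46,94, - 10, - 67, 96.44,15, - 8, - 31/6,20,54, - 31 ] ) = [ - 67, - 46,-31,  -  61/3 ,  -  10, - 8,-31/6,15,20,54, 94,96.44]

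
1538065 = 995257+542808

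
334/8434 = 167/4217 = 0.04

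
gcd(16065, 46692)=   9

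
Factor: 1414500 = 2^2*3^1* 5^3 * 23^1 *41^1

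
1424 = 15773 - 14349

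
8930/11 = 811  +  9/11 = 811.82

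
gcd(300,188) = 4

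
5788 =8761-2973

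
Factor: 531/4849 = 3^2*13^( - 1) * 59^1 * 373^( - 1)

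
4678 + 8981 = 13659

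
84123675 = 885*95055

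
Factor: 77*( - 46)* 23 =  - 81466 = -2^1*7^1*11^1*23^2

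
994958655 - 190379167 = 804579488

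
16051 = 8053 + 7998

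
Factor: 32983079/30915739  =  73^1*2741^(-1)*11279^(-1 )*451823^1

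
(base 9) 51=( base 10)46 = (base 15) 31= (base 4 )232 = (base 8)56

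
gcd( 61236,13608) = 6804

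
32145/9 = 3571 + 2/3= 3571.67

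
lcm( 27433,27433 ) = 27433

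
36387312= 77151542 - 40764230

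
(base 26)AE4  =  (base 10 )7128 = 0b1101111011000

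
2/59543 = 2/59543 = 0.00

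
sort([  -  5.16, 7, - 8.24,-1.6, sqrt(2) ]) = [ - 8.24, - 5.16, - 1.6,sqrt( 2 ),7]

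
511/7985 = 511/7985 = 0.06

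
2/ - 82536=- 1 + 41267/41268 = - 0.00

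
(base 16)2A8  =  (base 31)LT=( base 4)22220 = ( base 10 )680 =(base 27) p5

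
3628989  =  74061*49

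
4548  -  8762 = -4214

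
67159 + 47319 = 114478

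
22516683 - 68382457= -45865774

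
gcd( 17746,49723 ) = 19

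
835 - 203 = 632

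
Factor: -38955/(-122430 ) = 7/22= 2^( - 1 )*7^1*11^( - 1 )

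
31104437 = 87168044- 56063607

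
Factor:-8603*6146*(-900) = 47586634200  =  2^3*3^2*5^2*7^2*439^1*1229^1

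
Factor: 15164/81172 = 17/91 = 7^(-1 )*13^( - 1)*17^1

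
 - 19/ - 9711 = 19/9711 = 0.00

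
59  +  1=60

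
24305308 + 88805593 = 113110901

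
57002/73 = 57002/73= 780.85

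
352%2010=352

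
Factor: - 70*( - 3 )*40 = 8400 = 2^4 *3^1 * 5^2*7^1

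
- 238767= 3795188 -4033955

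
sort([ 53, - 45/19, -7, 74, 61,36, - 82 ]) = [ - 82, - 7,  -  45/19, 36, 53, 61 , 74 ] 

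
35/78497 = 35/78497 =0.00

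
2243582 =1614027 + 629555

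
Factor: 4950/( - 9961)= - 2^1 * 3^2*5^2 * 7^( - 1)*11^1*1423^( - 1)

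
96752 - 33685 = 63067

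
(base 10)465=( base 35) da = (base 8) 721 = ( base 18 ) 17F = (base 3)122020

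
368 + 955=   1323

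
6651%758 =587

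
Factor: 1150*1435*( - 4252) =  - 7016863000 = -2^3*5^3 *7^1*23^1*41^1*1063^1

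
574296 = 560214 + 14082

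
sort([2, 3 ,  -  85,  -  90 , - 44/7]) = [-90, -85, - 44/7, 2, 3]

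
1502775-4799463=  - 3296688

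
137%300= 137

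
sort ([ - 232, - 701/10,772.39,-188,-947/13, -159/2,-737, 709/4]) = [-737, - 232,  -  188, - 159/2,-947/13, - 701/10,709/4, 772.39 ] 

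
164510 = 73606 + 90904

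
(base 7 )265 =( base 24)61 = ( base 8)221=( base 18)81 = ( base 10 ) 145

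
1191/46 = 1191/46 =25.89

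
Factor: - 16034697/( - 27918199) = 3^2 * 7^1 * 17^ ( - 1)*254519^1*1642247^(-1)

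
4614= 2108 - - 2506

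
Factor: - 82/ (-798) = 3^( - 1) *7^( - 1) * 19^(  -  1 ) * 41^1 = 41/399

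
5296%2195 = 906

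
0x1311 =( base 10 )4881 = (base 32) 4oh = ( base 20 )C41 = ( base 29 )5n9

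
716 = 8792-8076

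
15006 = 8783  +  6223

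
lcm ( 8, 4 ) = 8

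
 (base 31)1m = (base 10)53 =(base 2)110101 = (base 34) 1J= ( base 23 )27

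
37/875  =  37/875  =  0.04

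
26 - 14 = 12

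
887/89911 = 887/89911 = 0.01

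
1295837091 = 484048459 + 811788632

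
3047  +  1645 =4692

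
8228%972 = 452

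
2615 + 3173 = 5788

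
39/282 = 13/94=0.14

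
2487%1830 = 657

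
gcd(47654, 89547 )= 1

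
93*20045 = 1864185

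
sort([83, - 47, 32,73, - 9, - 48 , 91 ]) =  [ - 48,  -  47, - 9,32,73,  83,  91 ] 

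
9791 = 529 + 9262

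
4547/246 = 18 + 119/246= 18.48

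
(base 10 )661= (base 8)1225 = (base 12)471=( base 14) 353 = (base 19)1ff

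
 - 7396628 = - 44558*166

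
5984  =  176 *34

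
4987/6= 4987/6 = 831.17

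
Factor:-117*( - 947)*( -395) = - 3^2 * 5^1*13^1*79^1* 947^1 =- 43765605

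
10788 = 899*12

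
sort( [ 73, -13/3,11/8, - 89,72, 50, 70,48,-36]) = [ - 89, - 36,-13/3 , 11/8, 48, 50, 70, 72, 73] 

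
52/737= 52/737 = 0.07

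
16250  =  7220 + 9030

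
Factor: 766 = 2^1 *383^1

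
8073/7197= 2691/2399 = 1.12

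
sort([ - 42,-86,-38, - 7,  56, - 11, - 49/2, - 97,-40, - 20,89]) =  [ - 97, - 86, - 42, - 40,-38, - 49/2, - 20, - 11, - 7,56,89] 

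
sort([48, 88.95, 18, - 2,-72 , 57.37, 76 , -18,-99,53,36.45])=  [-99  , - 72, - 18, - 2,  18, 36.45,48 , 53,57.37,76,88.95 ]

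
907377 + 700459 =1607836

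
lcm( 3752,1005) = 56280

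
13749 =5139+8610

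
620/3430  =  62/343 = 0.18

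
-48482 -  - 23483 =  - 24999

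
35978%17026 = 1926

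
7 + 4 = 11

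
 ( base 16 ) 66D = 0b11001101101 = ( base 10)1645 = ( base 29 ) 1RL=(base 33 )1gs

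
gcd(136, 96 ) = 8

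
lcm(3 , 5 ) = 15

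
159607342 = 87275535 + 72331807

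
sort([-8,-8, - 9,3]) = [ - 9, - 8, - 8, 3]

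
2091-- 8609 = 10700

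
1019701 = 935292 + 84409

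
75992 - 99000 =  - 23008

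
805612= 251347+554265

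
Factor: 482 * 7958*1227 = 2^2*3^1 * 23^1*173^1*241^1*409^1 = 4706472612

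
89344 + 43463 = 132807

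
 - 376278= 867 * (- 434) 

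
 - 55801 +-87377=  - 143178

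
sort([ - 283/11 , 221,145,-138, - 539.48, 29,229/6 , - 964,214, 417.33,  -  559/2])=[ - 964 , - 539.48, - 559/2, - 138 , - 283/11, 29,229/6 , 145,214,221,417.33 ]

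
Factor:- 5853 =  - 3^1*1951^1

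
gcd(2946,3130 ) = 2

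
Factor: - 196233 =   -  3^1*149^1*439^1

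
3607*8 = 28856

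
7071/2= 7071/2  =  3535.50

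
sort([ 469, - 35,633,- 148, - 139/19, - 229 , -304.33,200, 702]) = [  -  304.33, - 229,-148, - 35, - 139/19, 200,469,633,702 ] 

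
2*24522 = 49044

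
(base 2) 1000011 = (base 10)67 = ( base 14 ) 4B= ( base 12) 57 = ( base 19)3A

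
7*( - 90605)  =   - 634235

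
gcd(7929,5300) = 1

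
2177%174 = 89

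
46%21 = 4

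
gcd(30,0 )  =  30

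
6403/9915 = 6403/9915 = 0.65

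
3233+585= 3818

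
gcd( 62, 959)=1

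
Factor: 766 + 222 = 2^2*13^1*19^1 = 988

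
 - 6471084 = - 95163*68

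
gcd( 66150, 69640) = 10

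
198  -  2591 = -2393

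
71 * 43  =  3053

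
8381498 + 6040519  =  14422017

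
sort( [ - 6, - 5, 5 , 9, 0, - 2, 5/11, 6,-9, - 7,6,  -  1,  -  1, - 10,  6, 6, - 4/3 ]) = [ - 10,-9, -7, - 6, - 5, - 2, - 4/3, - 1, - 1 , 0, 5/11 , 5, 6 , 6 , 6, 6, 9]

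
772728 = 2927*264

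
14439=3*4813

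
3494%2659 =835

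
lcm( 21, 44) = 924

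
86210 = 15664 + 70546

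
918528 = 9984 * 92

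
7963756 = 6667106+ 1296650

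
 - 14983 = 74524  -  89507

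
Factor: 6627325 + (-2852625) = 3774700=2^2*5^2*37747^1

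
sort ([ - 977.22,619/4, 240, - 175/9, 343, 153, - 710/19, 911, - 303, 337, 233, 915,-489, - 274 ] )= [  -  977.22, -489,-303,- 274,- 710/19, - 175/9, 153, 619/4,  233 , 240,337, 343,911, 915]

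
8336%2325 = 1361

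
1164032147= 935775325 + 228256822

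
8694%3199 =2296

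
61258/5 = 12251 + 3/5=12251.60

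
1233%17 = 9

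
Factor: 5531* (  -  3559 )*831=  - 3^1*277^1 * 3559^1*5531^1 = - 16358092899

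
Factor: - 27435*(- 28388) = 778824780 = 2^2*3^1*5^1*31^1*47^1*59^1 * 151^1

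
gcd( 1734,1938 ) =102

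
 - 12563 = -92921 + 80358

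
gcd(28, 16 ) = 4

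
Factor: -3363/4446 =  - 2^(  -  1 ) * 3^( - 1)*13^( - 1 )*59^1 = - 59/78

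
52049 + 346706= 398755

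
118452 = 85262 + 33190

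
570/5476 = 285/2738 = 0.10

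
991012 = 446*2222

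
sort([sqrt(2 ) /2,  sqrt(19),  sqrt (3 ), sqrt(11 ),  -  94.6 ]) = [ - 94.6 , sqrt(2)/2,sqrt( 3),sqrt(11 ),sqrt(19 ) ] 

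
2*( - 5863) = -11726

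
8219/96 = 8219/96 = 85.61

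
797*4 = 3188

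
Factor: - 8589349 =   -  19^1*61^1*7411^1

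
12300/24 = 1025/2 = 512.50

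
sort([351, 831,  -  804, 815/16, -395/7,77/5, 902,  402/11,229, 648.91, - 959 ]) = [ - 959, - 804, - 395/7 , 77/5 , 402/11, 815/16, 229,  351, 648.91, 831, 902 ]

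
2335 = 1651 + 684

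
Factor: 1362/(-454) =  - 3^1  =  -3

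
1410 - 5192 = -3782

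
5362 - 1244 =4118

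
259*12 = 3108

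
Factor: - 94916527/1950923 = -13^ ( - 1 )*31^ ( - 1 )  *  47^( - 1) *103^( - 1 )*977^1*97151^1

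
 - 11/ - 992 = 11/992 = 0.01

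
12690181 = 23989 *529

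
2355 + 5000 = 7355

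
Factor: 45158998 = 2^1*22579499^1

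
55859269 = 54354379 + 1504890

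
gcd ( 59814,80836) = 2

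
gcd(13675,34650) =25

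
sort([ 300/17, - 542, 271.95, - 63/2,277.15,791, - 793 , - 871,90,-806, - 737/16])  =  [ - 871, - 806, - 793, - 542, - 737/16,- 63/2,300/17,90,271.95, 277.15,791] 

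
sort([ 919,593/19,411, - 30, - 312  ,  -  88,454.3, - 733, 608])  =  [ - 733, - 312,-88, - 30, 593/19, 411, 454.3,608 , 919 ] 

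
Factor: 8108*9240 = 74917920 = 2^5*3^1*5^1*7^1 * 11^1*2027^1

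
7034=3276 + 3758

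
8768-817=7951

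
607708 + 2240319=2848027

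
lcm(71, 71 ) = 71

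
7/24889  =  7/24889 = 0.00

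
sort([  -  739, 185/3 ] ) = [ - 739, 185/3] 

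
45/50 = 9/10 = 0.90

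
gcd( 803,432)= 1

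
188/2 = 94 = 94.00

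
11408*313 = 3570704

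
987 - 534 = 453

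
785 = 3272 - 2487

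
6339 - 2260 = 4079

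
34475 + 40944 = 75419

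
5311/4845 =1 + 466/4845= 1.10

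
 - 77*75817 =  - 5837909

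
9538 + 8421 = 17959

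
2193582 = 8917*246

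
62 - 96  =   - 34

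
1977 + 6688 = 8665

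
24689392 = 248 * 99554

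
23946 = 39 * 614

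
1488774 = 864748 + 624026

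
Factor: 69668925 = 3^1*5^2*  347^1*2677^1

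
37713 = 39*967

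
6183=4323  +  1860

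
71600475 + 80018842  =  151619317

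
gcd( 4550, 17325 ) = 175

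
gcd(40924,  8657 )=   787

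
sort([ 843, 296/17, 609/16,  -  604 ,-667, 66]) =[ - 667,-604, 296/17, 609/16, 66, 843]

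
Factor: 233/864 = 2^( - 5)* 3^( - 3 )* 233^1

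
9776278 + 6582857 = 16359135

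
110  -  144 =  - 34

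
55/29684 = 55/29684 = 0.00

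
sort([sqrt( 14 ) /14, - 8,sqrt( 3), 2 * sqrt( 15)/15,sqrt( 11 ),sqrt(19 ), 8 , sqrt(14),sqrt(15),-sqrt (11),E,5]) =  [-8,- sqrt( 11), sqrt (14)/14,  2*sqrt( 15 )/15 , sqrt( 3 ),E, sqrt( 11 ),sqrt( 14),  sqrt( 15) , sqrt( 19 ), 5,8]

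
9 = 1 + 8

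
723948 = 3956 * 183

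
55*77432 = 4258760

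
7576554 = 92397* 82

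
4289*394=1689866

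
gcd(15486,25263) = 3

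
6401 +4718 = 11119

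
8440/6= 1406 + 2/3 = 1406.67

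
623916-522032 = 101884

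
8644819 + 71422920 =80067739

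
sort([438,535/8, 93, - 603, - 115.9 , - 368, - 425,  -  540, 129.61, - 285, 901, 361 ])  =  [-603,- 540,- 425, -368, - 285, - 115.9 , 535/8,93, 129.61,361, 438,901]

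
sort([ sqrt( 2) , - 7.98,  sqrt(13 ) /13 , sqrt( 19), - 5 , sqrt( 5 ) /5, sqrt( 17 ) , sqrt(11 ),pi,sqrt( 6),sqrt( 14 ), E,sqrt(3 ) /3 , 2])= [- 7.98, - 5,sqrt (13 )/13,sqrt ( 5)/5 , sqrt( 3 ) /3, sqrt(2), 2,sqrt ( 6 ), E , pi , sqrt(11 ) , sqrt(14), sqrt(17) , sqrt ( 19 )] 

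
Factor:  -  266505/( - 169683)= 545/347 = 5^1 * 109^1*347^( - 1)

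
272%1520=272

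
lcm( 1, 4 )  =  4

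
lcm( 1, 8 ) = 8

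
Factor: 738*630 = 2^2*3^4*5^1*7^1*41^1 = 464940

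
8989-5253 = 3736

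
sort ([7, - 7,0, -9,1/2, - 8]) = [- 9,  -  8,-7,0,1/2,7 ] 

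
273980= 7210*38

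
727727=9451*77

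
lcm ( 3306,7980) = 231420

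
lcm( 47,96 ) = 4512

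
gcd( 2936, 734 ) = 734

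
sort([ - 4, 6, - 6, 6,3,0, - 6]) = [ - 6, - 6,-4,0,3,6,6]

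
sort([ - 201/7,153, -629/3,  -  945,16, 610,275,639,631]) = [ -945,-629/3,-201/7,16,153, 275,610, 631,  639 ]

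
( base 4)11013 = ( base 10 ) 327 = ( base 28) bj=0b101000111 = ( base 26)cf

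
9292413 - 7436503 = 1855910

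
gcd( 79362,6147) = 9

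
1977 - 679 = 1298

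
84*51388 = 4316592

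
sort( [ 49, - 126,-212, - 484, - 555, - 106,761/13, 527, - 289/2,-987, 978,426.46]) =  [-987,-555, - 484 ,-212, - 289/2, - 126 ,-106,49, 761/13,426.46,527,978] 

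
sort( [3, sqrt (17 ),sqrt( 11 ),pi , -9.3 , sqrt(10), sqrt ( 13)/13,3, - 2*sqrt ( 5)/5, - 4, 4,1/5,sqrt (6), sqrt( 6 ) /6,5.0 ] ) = [ - 9.3,  -  4, - 2*sqrt( 5) /5, 1/5,sqrt ( 13) /13,sqrt( 6)/6,sqrt (6),3 , 3 , pi , sqrt( 10) , sqrt (11), 4, sqrt(17 ), 5.0]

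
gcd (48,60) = 12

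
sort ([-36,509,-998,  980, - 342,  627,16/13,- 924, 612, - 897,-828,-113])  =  [  -  998, - 924,-897,-828, - 342,  -  113, - 36, 16/13, 509, 612,  627,980 ] 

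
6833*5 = 34165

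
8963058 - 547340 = 8415718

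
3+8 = 11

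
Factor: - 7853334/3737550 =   -  1308889/622925 = - 5^ ( - 2 )*421^1*3109^1*24917^ ( - 1) 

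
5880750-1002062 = 4878688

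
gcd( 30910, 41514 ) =22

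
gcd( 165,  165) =165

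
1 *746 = 746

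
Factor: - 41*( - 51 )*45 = 3^3 * 5^1*17^1*41^1 = 94095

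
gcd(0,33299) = 33299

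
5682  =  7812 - 2130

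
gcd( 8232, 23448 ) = 24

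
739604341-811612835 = - 72008494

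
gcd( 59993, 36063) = 1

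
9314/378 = 4657/189 = 24.64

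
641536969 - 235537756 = 405999213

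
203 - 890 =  - 687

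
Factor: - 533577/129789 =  - 3^( - 2)*37^1=- 37/9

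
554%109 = 9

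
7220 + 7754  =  14974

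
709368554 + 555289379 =1264657933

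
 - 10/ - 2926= 5/1463= 0.00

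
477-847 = -370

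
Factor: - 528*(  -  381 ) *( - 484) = - 2^6*3^2*11^3 * 127^1 = - 97365312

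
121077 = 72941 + 48136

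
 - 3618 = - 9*402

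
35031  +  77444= 112475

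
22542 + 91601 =114143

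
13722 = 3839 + 9883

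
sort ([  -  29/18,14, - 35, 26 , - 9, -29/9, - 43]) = [ - 43, - 35, - 9, - 29/9, - 29/18, 14,26] 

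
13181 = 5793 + 7388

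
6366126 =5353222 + 1012904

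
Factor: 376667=41^1*9187^1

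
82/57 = 82/57 = 1.44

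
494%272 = 222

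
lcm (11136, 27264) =790656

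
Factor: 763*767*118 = 2^1 *7^1*13^1*59^2*109^1 = 69056078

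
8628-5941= 2687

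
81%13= 3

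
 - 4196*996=-4179216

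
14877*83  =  1234791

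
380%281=99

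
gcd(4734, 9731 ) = 263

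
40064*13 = 520832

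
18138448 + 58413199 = 76551647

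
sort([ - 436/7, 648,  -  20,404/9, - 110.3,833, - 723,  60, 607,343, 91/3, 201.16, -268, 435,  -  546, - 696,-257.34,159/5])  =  [ - 723, - 696, - 546, - 268, - 257.34, - 110.3 , - 436/7, - 20, 91/3, 159/5, 404/9, 60, 201.16, 343,435, 607, 648,833]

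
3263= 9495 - 6232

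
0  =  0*2779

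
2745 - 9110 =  - 6365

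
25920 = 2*12960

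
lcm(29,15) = 435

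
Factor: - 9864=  - 2^3*3^2 * 137^1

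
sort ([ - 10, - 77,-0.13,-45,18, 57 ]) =[- 77,-45,  -  10,  -  0.13,18,57] 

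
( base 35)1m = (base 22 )2d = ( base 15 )3C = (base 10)57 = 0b111001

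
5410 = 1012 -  - 4398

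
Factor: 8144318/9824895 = 2^1 * 3^(-4)*5^( - 1)*7^1*13^1 * 17^( - 1)*73^1*613^1 * 1427^(-1)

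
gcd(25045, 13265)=5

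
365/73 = 5=5.00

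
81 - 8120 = -8039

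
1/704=1/704 = 0.00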